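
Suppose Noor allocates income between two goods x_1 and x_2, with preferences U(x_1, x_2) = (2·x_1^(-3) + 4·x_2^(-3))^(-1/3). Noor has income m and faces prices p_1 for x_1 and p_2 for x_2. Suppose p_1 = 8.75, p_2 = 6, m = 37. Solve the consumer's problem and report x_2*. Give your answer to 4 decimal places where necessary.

Substitute x_2 = (x_2/x_1)·x_1 into the budget: x_1* = m/(p_1 + p_2·(x_2/x_1)).
Numerically x_2/x_1 = 1.306838, so x_1* = 37/(8.75 + 6·1.306838) = 2.2301 and x_2* = 1.306838·2.2301 = 2.9144.

x_2* = 2.9144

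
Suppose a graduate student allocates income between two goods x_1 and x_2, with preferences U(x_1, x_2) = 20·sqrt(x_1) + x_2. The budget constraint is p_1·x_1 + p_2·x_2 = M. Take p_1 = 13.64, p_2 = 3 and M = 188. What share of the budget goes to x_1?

Utility is quasi-linear in x_2; the FOC for x_1 is 10/√x_1 = p_1/p_2.
Thus x_1* = (10·p_2/p_1)² — independent of M — with the rest of income spent on x_2.
Plugging in: x_1* = (10·3/13.64)² = 4.8374, x_2* = 40.6725.
Expenditure on x_1: 13.64·4.8374 = 65.9824; share = 0.351.

share on x_1 = 0.351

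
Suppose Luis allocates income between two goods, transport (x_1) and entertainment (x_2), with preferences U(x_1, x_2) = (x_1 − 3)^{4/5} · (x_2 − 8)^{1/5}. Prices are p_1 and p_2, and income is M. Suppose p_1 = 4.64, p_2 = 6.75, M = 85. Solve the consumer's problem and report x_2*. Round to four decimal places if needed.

x_2* = 8.5061

Let x_1' = x_1−3, x_2' = x_2−8. MRS = 4·x_2'/x_1' = p_1/p_2.
Substituting into the budget: x_1* = 3 + 0.8·(M − 3·p_1 − 8·p_2)/p_1, and x_2* = 8 + 0.2·(…)/p_2.
Discretionary income = 85 − 3·4.64 − 8·6.75 = 17.08; x_2* = 8 + 0.2·17.08/6.75 = 8.5061.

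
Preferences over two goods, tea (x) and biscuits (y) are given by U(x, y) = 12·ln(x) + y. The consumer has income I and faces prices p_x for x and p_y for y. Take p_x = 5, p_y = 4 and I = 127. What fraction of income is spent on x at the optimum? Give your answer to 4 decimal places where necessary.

share on x = 0.378

Set MRS = p_x/p_y: (12/x)/1 = p_x/p_y.
So x*(p_x,p_y) = 12·p_y/p_x, independent of income; and y* = (I − 12·p_y)/p_y.
At the given prices: x* = 12·4/5 = 9.6, and y* = 19.75.
Expenditure on x: 5·9.6 = 48; share = 0.378.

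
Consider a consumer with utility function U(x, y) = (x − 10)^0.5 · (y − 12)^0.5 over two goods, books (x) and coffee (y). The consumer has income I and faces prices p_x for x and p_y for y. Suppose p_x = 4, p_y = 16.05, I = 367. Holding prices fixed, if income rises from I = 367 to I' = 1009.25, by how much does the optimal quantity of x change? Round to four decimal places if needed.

This is Cobb-Douglas in (x−10, y−12): tangency gives 0.5·p_y·(y−12) = 0.5·p_x·(x−10).
Substituting into the budget: x* = 10 + 0.5·(I − 10·p_x − 12·p_y)/p_x, and y* = 12 + 0.5·(…)/p_y.
Discretionary income = 367 − 10·4 − 12·16.05 = 134.4; x* = 10 + 0.5·134.4/4 = 26.8.
At I' = 1009.25: x* = 107.0812. Change: 107.0812 − 26.8 = 80.2812.

Δx* = 80.2812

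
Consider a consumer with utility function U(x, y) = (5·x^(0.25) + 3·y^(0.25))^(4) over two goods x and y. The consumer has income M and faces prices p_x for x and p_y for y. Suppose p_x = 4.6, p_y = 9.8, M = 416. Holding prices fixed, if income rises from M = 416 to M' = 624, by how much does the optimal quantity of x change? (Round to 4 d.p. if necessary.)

From the CES first-order condition, (5/3)·(y/x)^(0.75) = p_x/p_y.
Hence y/x = ((3/5)·p_x/p_y)^(1/(0.75)), i.e. raised to the 4/3 power.
With the ratio pinned down, the budget gives x* = M/(p_x + p_y·(y/x)) and y* = (y/x)·x*.
Numerically y/x = 0.184605, so x* = 416/(4.6 + 9.8·0.184605) = 64.9074.
At M' = 624: x* = 97.3611. Change: 97.3611 − 64.9074 = 32.4537.

Δx* = 32.4537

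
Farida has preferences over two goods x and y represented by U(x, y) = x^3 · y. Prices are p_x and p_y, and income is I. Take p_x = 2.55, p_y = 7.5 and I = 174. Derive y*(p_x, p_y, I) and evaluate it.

y* = 5.8

MU_x/MU_y = (3·y)/(x); tangency sets this equal to p_x/p_y.
Rearranging, p_y·y = (1/3)·p_x·x. Substituting into the budget gives p_x·x·(1 + (1/3)) = I.
Demand: x*(p_x,p_y,I) = 0.75·I/p_x and y* = 0.25·I/p_y.
At p_x=2.55, p_y=7.5, I=174: y* = 0.25·174/7.5 = 5.8.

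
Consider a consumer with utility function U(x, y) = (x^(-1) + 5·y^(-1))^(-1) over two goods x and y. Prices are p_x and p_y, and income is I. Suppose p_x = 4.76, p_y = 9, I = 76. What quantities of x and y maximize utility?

x* = 3.9184, y* = 6.372

MRS = MU_x/MU_y = (1/5)·(y/x)^(2). Set equal to p_x/p_y.
Solve for the ratio: y/x = [5·p_x/p_y]^(0.5).
With the ratio pinned down, the budget gives x* = I/(p_x + p_y·(y/x)) and y* = (y/x)·x*.
Numerically y/x = 1.626175, so x* = 76/(4.76 + 9·1.626175) = 3.9184 and y* = 1.626175·3.9184 = 6.372.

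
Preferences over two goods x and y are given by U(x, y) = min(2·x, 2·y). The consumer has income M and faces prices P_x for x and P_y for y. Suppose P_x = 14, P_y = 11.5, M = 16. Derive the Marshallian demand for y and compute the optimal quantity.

Leontief preferences: the optimum is at the kink where x/2 = y/2, i.e. y = x.
Budget: P_x·x + P_y·x = M, so (2·P_x + 2·P_y)·x = 2·M.
Demand: x*(P_x,P_y,M) = 2·M/(2·P_x + 2·P_y), y* = 2·M/(2·P_x + 2·P_y).
Here 2·14 + 2·11.5 = 51, giving y* = 0.6275.

y* = 0.6275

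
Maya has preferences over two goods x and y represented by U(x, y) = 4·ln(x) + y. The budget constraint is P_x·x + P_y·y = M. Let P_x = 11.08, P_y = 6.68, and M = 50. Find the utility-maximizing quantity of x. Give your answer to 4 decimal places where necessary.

x* = 2.4116

Set MRS = P_x/P_y: (4/x)/1 = P_x/P_y.
So x*(P_x,P_y) = 4·P_y/P_x, independent of income; and y* = (M − 4·P_y)/P_y.
At the given prices: x* = 4·6.68/11.08 = 2.4116.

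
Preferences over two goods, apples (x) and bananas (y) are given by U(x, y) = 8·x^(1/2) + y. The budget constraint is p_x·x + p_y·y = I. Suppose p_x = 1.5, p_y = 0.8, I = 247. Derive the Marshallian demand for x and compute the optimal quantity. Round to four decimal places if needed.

x* = 4.5511

MU_x = 4/√x, MU_y = 1. Tangency: 4/√x = p_x/p_y.
Solve: √x = 4·p_y/p_x, so x*(p_x,p_y) = (4·p_y/p_x)², and y* = (I − p_x·x*)/p_y.
Plugging in: x* = (4·0.8/1.5)² = 4.5511.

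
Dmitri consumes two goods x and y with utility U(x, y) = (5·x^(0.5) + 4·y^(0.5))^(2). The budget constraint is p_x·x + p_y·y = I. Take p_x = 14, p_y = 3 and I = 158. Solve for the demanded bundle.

MRS = MU_x/MU_y = (5/4)·(y/x)^(0.5). Set equal to p_x/p_y.
Solve for the ratio: y/x = [(4/5)·p_x/p_y]^(2).
With the ratio pinned down, the budget gives x* = I/(p_x + p_y·(y/x)) and y* = (y/x)·x*.
Numerically y/x = 13.937778, so x* = 158/(14 + 3·13.937778) = 2.8309 and y* = 13.937778·2.8309 = 39.456.

x* = 2.8309, y* = 39.456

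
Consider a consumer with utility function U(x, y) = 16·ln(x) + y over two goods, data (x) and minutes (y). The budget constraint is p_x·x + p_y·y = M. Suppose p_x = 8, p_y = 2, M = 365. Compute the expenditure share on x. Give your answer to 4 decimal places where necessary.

Set MRS = p_x/p_y: (16/x)/1 = p_x/p_y.
So x*(p_x,p_y) = 16·p_y/p_x, independent of income; and y* = (M − 16·p_y)/p_y.
At the given prices: x* = 16·2/8 = 4, and y* = 166.5.
Expenditure on x: 8·4 = 32; share = 0.0877.

share on x = 0.0877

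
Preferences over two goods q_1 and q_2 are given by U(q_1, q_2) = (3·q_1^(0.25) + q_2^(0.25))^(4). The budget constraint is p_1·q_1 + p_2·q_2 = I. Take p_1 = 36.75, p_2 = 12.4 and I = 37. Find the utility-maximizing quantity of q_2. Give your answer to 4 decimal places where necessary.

q_2* = 0.7437

With the ratio pinned down, the budget gives q_1* = I/(p_1 + p_2·(q_2/q_1)) and q_2* = (q_2/q_1)·q_1*.
Numerically q_2/q_1 = 0.983904, so q_1* = 37/(36.75 + 12.4·0.983904) = 0.7559 and q_2* = 0.983904·0.7559 = 0.7437.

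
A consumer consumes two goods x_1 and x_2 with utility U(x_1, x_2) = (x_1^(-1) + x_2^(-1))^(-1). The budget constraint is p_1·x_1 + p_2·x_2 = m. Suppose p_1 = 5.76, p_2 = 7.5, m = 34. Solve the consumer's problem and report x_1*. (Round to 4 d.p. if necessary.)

x_1* = 2.7569

MU_x_1 ∝ x_1^(-2), MU_x_2 ∝ x_2^(-2), so MRS = (x_2/x_1)^(2) = p_1/p_2.
Hence x_2/x_1 = (p_1/p_2)^(1/(2)), i.e. raised to the 0.5 power.
Substitute x_2 = (x_2/x_1)·x_1 into the budget: x_1* = m/(p_1 + p_2·(x_2/x_1)).
Numerically x_2/x_1 = 0.876356, so x_1* = 34/(5.76 + 7.5·0.876356) = 2.7569.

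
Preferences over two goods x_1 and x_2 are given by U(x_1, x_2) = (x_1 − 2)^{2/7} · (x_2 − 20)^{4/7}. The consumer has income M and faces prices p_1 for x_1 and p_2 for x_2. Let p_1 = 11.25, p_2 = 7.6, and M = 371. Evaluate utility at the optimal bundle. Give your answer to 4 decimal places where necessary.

This is Cobb-Douglas in (x_1−2, x_2−20): tangency gives 2/7·p_2·(x_2−20) = 4/7·p_1·(x_1−2).
After buying the subsistence bundle (2, 20), a share 1/3 of the remaining income goes to x_1: x_1* = 2 + 1/3·(M − 2p_1 − 20p_2)/p_1.
Discretionary income = 371 − 2·11.25 − 20·7.6 = 196.5; x_1* = 2 + 1/3·196.5/11.25 = 7.8222; x_2* = 20 + 2/3·196.5/7.6 = 37.2368.
Utility at the optimum: U(7.8222, 37.2368) = 8.4167.

V = 8.4167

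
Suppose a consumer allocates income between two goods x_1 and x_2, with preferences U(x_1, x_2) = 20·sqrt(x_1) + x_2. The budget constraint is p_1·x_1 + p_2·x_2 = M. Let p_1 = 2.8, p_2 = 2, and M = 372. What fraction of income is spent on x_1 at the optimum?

share on x_1 = 0.384

MU_x_1 = 10/√x_1, MU_x_2 = 1. Tangency: 10/√x_1 = p_1/p_2.
Thus x_1* = (10·p_2/p_1)² — independent of M — with the rest of income spent on x_2.
Plugging in: x_1* = (10·2/2.8)² = 51.0204, x_2* = 114.5714.
Expenditure on x_1: 2.8·51.0204 = 142.8571; share = 0.384.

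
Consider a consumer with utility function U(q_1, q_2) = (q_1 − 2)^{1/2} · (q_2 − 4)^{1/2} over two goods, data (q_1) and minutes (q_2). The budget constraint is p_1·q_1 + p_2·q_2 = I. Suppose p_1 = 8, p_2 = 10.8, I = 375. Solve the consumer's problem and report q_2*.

This is Cobb-Douglas in (q_1−2, q_2−4): tangency gives 0.5·p_2·(q_2−4) = 0.5·p_1·(q_1−2).
After buying the subsistence bundle (2, 4), a share 0.5 of the remaining income goes to q_1: q_1* = 2 + 0.5·(I − 2p_1 − 4p_2)/p_1.
Discretionary income = 375 − 2·8 − 4·10.8 = 315.8; q_2* = 4 + 0.5·315.8/10.8 = 18.6204.

q_2* = 18.6204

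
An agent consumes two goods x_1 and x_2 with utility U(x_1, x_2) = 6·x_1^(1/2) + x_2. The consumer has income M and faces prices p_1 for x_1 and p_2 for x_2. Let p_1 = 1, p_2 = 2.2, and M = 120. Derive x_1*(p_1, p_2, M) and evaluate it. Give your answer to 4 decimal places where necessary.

x_1* = 43.56

MU_x_1 = 3/√x_1, MU_x_2 = 1. Tangency: 3/√x_1 = p_1/p_2.
Thus x_1* = (3·p_2/p_1)² — independent of M — with the rest of income spent on x_2.
Plugging in: x_1* = (3·2.2/1)² = 43.56.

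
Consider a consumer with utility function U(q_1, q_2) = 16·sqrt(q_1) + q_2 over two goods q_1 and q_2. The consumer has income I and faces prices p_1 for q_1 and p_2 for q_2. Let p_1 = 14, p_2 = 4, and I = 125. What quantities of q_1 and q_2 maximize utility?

Plugging in: q_1* = (8·4/14)² = 5.2245, q_2* = 12.9643.

q_1* = 5.2245, q_2* = 12.9643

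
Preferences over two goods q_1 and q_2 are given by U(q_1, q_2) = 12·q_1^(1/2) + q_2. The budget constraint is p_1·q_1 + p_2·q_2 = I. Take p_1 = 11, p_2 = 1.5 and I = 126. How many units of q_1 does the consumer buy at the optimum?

Utility is quasi-linear in q_2; the FOC for q_1 is 6/√q_1 = p_1/p_2.
Solve: √q_1 = 6·p_2/p_1, so q_1*(p_1,p_2) = (6·p_2/p_1)², and q_2* = (I − p_1·q_1*)/p_2.
Plugging in: q_1* = (6·1.5/11)² = 0.6694.

q_1* = 0.6694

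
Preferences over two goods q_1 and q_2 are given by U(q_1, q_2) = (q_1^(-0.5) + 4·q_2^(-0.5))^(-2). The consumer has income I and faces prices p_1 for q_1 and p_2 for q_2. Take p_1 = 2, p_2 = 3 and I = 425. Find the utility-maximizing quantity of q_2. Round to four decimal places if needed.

MU_q_1 ∝ q_1^(-1.5), MU_q_2 ∝ 4·q_2^(-1.5), so MRS = (1/4)·(q_2/q_1)^(1.5) = p_1/p_2.
Hence q_2/q_1 = (4·p_1/p_2)^(1/(1.5)), i.e. raised to the 2/3 power.
With the ratio pinned down, the budget gives q_1* = I/(p_1 + p_2·(q_2/q_1)) and q_2* = (q_2/q_1)·q_1*.
Numerically q_2/q_1 = 1.922999, so q_1* = 425/(2 + 3·1.922999) = 54.7046 and q_2* = 1.922999·54.7046 = 105.1969.

q_2* = 105.1969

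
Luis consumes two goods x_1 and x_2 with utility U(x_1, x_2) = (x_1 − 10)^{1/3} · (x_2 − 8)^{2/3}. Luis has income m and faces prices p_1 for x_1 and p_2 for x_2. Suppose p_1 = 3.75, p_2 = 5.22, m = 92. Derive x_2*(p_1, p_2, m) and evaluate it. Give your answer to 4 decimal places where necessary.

x_2* = 9.6271

This is Cobb-Douglas in (x_1−10, x_2−8): tangency gives 1/3·p_2·(x_2−8) = 2/3·p_1·(x_1−10).
After buying the subsistence bundle (10, 8), a share 1/3 of the remaining income goes to x_1: x_1* = 10 + 1/3·(m − 10p_1 − 8p_2)/p_1.
Discretionary income = 92 − 10·3.75 − 8·5.22 = 12.74; x_2* = 8 + 2/3·12.74/5.22 = 9.6271.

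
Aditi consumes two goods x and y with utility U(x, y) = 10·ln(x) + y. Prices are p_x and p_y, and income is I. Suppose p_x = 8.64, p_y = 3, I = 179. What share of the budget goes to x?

MU_x = 10/x, MU_y = 1. Tangency: 10/x = p_x/p_y.
So x*(p_x,p_y) = 10·p_y/p_x, independent of income; and y* = (I − 10·p_y)/p_y.
At the given prices: x* = 10·3/8.64 = 3.4722, and y* = 49.6667.
Expenditure on x: 8.64·3.4722 = 30; share = 0.1676.

share on x = 0.1676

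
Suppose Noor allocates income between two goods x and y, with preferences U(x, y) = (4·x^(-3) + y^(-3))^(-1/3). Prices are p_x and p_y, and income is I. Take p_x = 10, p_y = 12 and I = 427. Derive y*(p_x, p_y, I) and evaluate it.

y* = 15.9319

MU_x ∝ 4·x^(-4), MU_y ∝ y^(-4), so MRS = 4·(y/x)^(4) = p_x/p_y.
Solve for the ratio: y/x = [(1/4)·p_x/p_y]^(0.25).
With the ratio pinned down, the budget gives x* = I/(p_x + p_y·(y/x)) and y* = (y/x)·x*.
Numerically y/x = 0.6756, so x* = 427/(10 + 12·0.6756) = 23.5818 and y* = 0.6756·23.5818 = 15.9319.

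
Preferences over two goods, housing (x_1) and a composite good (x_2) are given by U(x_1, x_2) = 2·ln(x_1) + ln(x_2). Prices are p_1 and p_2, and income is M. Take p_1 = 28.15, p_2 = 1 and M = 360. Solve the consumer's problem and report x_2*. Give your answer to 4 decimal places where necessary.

MU_x_1/MU_x_2 = (2·x_2)/(x_1); tangency sets this equal to p_1/p_2.
So 2·p_2·x_2 = p_1·x_1; combined with the budget, a share 2/3 of income goes to x_1.
Demand: x_1*(p_1,p_2,M) = 2/3·M/p_1 and x_2* = 1/3·M/p_2.
At p_1=28.15, p_2=1, M=360: x_2* = 1/3·360/1 = 120.

x_2* = 120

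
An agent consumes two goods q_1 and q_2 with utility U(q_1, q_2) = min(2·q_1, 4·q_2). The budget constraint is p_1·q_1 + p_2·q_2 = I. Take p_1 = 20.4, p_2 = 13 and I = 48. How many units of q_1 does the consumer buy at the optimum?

q_1* = 1.7844

Leontief preferences: the optimum is at the kink where q_1/4 = q_2/2, i.e. q_2 = (1/2)·q_1.
Budget: p_1·q_1 + p_2·(1/2)·q_1 = I, so (4·p_1 + 2·p_2)·q_1 = 4·I.
Demand: q_1*(p_1,p_2,I) = 4·I/(4·p_1 + 2·p_2), q_2* = 2·I/(4·p_1 + 2·p_2).
Here 4·20.4 + 2·13 = 107.6, giving q_1* = 1.7844.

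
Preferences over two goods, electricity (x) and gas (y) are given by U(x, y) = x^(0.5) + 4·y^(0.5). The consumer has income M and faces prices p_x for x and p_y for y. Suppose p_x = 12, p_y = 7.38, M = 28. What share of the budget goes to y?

share on y = 0.963

MU_x ∝ x^(-0.5), MU_y ∝ 4·y^(-0.5), so MRS = (1/4)·(y/x)^(0.5) = p_x/p_y.
Solve for the ratio: y/x = [4·p_x/p_y]^(2).
With the ratio pinned down, the budget gives x* = M/(p_x + p_y·(y/x)) and y* = (y/x)·x*.
Numerically y/x = 42.302862, so x* = 28/(12 + 7.38·42.302862) = 0.0864 and y* = 42.302862·0.0864 = 3.6536.
Expenditure on y: 7.38·3.6536 = 26.9636; share = 0.963.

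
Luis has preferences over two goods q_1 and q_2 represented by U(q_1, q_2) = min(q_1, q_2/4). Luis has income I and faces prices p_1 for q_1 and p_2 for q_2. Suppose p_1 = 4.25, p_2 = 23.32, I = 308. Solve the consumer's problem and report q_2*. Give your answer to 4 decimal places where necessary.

q_2* = 12.632

With perfect complements, no substitution: consume in ratio q_1:q_2 = 1:4.
Budget: p_1·q_1 + p_2·4·q_1 = I, so (p_1 + 4·p_2)·q_1 = I.
Demand: q_1*(p_1,p_2,I) = I/(p_1 + 4·p_2), q_2* = 4·I/(p_1 + 4·p_2).
Here 4.25 + 4·23.32 = 97.53, giving q_2* = 12.632.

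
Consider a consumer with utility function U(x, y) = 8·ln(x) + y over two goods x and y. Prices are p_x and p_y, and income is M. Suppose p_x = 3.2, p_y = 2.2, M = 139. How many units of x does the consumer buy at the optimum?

So x*(p_x,p_y) = 8·p_y/p_x, independent of income; and y* = (M − 8·p_y)/p_y.
At the given prices: x* = 8·2.2/3.2 = 5.5.

x* = 5.5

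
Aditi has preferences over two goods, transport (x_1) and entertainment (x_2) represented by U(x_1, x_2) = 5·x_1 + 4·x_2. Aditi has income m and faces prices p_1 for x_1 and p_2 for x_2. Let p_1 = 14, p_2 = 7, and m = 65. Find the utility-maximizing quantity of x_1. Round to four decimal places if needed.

x_1* = 0

Linear utility — the consumer picks whichever good has higher MU/price: 5/14 = 0.3571 vs 4/7 = 0.5714.
x_2 gives more utility per dollar, so spend all income on x_2: x_2* = m/p_2, x_1* = 0.
Numerically: x_1* = 0, x_2* = 9.2857.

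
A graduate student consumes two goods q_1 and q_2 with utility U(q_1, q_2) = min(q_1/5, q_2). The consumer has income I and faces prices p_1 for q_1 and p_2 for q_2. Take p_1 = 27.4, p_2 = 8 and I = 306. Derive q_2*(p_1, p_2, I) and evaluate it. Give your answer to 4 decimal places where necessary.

Leontief preferences: the optimum is at the kink where q_1/5 = q_2/1, i.e. q_2 = (1/5)·q_1.
Budget: p_1·q_1 + p_2·(1/5)·q_1 = I, so (5·p_1 + p_2)·q_1 = 5·I.
Demand: q_1*(p_1,p_2,I) = 5·I/(5·p_1 + p_2), q_2* = I/(5·p_1 + p_2).
Here 5·27.4 + 8 = 145, giving q_2* = 2.1103.

q_2* = 2.1103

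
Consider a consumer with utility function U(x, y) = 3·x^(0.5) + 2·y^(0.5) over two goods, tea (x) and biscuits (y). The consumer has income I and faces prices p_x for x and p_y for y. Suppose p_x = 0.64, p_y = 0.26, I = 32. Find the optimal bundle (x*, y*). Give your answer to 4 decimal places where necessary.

x* = 23.8776, y* = 64.3014

Substitute y = (y/x)·x into the budget: x* = I/(p_x + p_y·(y/x)).
Numerically y/x = 2.692965, so x* = 32/(0.64 + 0.26·2.692965) = 23.8776 and y* = 2.692965·23.8776 = 64.3014.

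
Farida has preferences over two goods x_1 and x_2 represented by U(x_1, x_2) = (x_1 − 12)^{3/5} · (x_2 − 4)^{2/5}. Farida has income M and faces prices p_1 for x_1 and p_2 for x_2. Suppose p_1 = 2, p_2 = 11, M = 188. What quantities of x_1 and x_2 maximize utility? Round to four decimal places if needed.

x_1* = 48, x_2* = 8.3636

MRS = (3/2)·(x_2−4)/(x_1−12). Tangency with p_1/p_2 gives x_2−4 = (2/3)·(p_1/p_2)·(x_1−12).
Substituting into the budget: x_1* = 12 + 0.6·(M − 12·p_1 − 4·p_2)/p_1, and x_2* = 4 + 0.4·(…)/p_2.
Discretionary income = 188 − 12·2 − 4·11 = 120; x_1* = 12 + 0.6·120/2 = 48; x_2* = 4 + 0.4·120/11 = 8.3636.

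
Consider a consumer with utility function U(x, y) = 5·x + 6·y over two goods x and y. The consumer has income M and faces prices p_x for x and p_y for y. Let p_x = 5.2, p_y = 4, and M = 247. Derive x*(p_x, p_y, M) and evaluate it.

x* = 0

Linear utility — the consumer picks whichever good has higher MU/price: 5/5.2 = 0.9615 vs 6/4 = 1.5.
y gives more utility per dollar, so spend all income on y: y* = M/p_y, x* = 0.
Numerically: x* = 0, y* = 61.75.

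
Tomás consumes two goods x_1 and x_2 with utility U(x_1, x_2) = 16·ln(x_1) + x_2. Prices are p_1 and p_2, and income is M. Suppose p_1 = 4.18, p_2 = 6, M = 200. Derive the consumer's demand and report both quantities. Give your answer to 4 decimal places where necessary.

x_1* = 22.9665, x_2* = 17.3333

Set MRS = p_1/p_2: (16/x_1)/1 = p_1/p_2.
So x_1*(p_1,p_2) = 16·p_2/p_1, independent of income; and x_2* = (M − 16·p_2)/p_2.
At the given prices: x_1* = 16·6/4.18 = 22.9665, and x_2* = 17.3333.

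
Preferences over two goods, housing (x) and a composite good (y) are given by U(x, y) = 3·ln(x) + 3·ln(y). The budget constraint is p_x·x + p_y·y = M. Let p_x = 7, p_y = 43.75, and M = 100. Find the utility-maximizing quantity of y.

y* = 1.1429

The MRS is y/x. Set MRS = p_x/p_y.
So 3·p_y·y = 3·p_x·x; combined with the budget, a share 0.5 of income goes to x.
Demand: x*(p_x,p_y,M) = 0.5·M/p_x and y* = 0.5·M/p_y.
At p_x=7, p_y=43.75, M=100: y* = 0.5·100/43.75 = 1.1429.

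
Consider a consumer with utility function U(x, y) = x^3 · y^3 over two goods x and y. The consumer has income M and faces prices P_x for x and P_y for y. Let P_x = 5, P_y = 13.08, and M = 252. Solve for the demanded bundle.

The MRS is y/x. Set MRS = P_x/P_y.
So 3·P_y·y = 3·P_x·x; combined with the budget, a share 0.5 of income goes to x.
Demand: x*(P_x,P_y,M) = 0.5·M/P_x and y* = 0.5·M/P_y.
At P_x=5, P_y=13.08, M=252: x* = 0.5·252/5 = 25.2, y* = 9.633.

x* = 25.2, y* = 9.633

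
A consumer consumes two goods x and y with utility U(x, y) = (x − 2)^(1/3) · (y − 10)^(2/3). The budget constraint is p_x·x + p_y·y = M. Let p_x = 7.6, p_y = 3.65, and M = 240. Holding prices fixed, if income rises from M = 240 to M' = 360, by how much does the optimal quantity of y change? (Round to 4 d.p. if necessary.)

Let x' = x−2, y' = y−10. MRS = (1/2)·y'/x' = p_x/p_y.
After buying the subsistence bundle (2, 10), a share 1/3 of the remaining income goes to x: x* = 2 + 1/3·(M − 2p_x − 10p_y)/p_x.
Discretionary income = 240 − 2·7.6 − 10·3.65 = 188.3; y* = 10 + 2/3·188.3/3.65 = 44.3927.
At M' = 360: y* = 66.3105. Change: 66.3105 − 44.3927 = 21.9178.

Δy* = 21.9178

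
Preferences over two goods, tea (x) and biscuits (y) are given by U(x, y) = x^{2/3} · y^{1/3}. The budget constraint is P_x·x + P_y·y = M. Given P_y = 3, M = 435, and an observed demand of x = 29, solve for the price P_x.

P_x = 10

Tangency: MRS = 2·y/x = P_x/P_y.
So 2/3·P_y·y = 1/3·P_x·x; combined with the budget, a share 2/3 of income goes to x.
Demand: x*(P_x,P_y,M) = 2/3·M/P_x and y* = 1/3·M/P_y.
Set x* = 29 in the demand function and solve for P_x: P_x = 10.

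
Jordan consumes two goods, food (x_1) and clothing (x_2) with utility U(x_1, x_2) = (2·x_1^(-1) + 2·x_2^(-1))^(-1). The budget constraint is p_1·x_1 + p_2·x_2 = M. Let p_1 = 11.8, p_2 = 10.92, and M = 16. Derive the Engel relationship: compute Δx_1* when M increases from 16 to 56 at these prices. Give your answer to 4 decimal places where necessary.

Δx_1* = 1.7278

From the CES first-order condition, (x_2/x_1)^(2) = p_1/p_2.
Hence x_2/x_1 = (p_1/p_2)^(1/(2)), i.e. raised to the 0.5 power.
With the ratio pinned down, the budget gives x_1* = M/(p_1 + p_2·(x_2/x_1)) and x_2* = (x_2/x_1)·x_1*.
Numerically x_2/x_1 = 1.039512, so x_1* = 16/(11.8 + 10.92·1.039512) = 0.6911.
At M' = 56: x_1* = 2.4189. Change: 2.4189 − 0.6911 = 1.7278.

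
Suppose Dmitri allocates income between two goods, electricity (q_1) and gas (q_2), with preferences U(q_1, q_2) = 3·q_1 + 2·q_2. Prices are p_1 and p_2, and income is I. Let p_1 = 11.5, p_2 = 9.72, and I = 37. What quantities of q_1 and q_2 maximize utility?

q_1* = 3.2174, q_2* = 0

Linear utility — the consumer picks whichever good has higher MU/price: 3/11.5 = 0.2609 vs 2/9.72 = 0.2058.
q_1 gives more utility per dollar, so spend all income on q_1: q_1* = I/p_1, q_2* = 0.
Numerically: q_1* = 3.2174, q_2* = 0.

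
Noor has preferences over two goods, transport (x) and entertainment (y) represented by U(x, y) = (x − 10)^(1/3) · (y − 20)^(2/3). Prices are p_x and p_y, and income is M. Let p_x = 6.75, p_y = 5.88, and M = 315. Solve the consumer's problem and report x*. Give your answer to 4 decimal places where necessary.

x* = 16.4148

Let x' = x−10, y' = y−20. MRS = (1/2)·y'/x' = p_x/p_y.
After buying the subsistence bundle (10, 20), a share 1/3 of the remaining income goes to x: x* = 10 + 1/3·(M − 10p_x − 20p_y)/p_x.
Discretionary income = 315 − 10·6.75 − 20·5.88 = 129.9; x* = 10 + 1/3·129.9/6.75 = 16.4148.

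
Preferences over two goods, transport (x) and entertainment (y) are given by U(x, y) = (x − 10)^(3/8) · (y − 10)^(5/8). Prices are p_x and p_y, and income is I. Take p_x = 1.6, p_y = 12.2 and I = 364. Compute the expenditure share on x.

Let x' = x−10, y' = y−10. MRS = (3/5)·y'/x' = p_x/p_y.
Substituting into the budget: x* = 10 + 0.375·(I − 10·p_x − 10·p_y)/p_x, and y* = 10 + 0.625·(…)/p_y.
Discretionary income = 364 − 10·1.6 − 10·12.2 = 226; x* = 10 + 0.375·226/1.6 = 62.9688; y* = 10 + 0.625·226/12.2 = 21.5779.
Expenditure on x: 1.6·62.9688 = 100.75; share = 0.2768.

share on x = 0.2768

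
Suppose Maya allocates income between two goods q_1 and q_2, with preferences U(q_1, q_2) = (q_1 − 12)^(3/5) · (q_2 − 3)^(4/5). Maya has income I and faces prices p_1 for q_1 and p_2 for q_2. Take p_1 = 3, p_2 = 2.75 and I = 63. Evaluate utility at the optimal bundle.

V = 5.361

MRS = (3/4)·(q_2−3)/(q_1−12). Tangency with p_1/p_2 gives q_2−3 = (4/3)·(p_1/p_2)·(q_1−12).
After buying the subsistence bundle (12, 3), a share 3/7 of the remaining income goes to q_1: q_1* = 12 + 3/7·(I − 12p_1 − 3p_2)/p_1.
Discretionary income = 63 − 12·3 − 3·2.75 = 18.75; q_1* = 12 + 3/7·18.75/3 = 14.6786; q_2* = 3 + 4/7·18.75/2.75 = 6.8961.
Utility at the optimum: U(14.6786, 6.8961) = 5.361.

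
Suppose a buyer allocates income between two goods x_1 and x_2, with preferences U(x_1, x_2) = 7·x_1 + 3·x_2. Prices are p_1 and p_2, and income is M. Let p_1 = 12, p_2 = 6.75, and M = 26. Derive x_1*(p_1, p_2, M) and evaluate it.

x_1* = 2.1667

Linear utility — the consumer picks whichever good has higher MU/price: 7/12 = 0.5833 vs 3/6.75 = 0.4444.
x_1 gives more utility per dollar, so spend all income on x_1: x_1* = M/p_1, x_2* = 0.
Numerically: x_1* = 2.1667, x_2* = 0.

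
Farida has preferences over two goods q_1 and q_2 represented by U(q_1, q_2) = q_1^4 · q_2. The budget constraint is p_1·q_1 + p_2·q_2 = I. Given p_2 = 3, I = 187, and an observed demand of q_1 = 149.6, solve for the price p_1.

Tangency: MRS = 4·q_2/q_1 = p_1/p_2.
Rearranging, p_2·q_2 = (1/4)·p_1·q_1. Substituting into the budget gives p_1·q_1·(1 + (1/4)) = I.
Demand: q_1*(p_1,p_2,I) = 0.8·I/p_1 and q_2* = 0.2·I/p_2.
Set q_1* = 149.6 in the demand function and solve for p_1: p_1 = 1.

p_1 = 1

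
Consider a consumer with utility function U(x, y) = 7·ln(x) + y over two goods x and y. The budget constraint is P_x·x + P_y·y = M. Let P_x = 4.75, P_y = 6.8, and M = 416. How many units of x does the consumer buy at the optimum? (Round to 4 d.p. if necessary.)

Set MRS = P_x/P_y: (7/x)/1 = P_x/P_y.
So x*(P_x,P_y) = 7·P_y/P_x, independent of income; and y* = (M − 7·P_y)/P_y.
At the given prices: x* = 7·6.8/4.75 = 10.0211.

x* = 10.0211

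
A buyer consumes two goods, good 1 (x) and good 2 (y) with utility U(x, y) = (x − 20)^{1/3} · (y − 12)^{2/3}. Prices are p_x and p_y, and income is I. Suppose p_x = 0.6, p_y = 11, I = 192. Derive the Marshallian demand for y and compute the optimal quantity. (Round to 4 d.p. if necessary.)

MRS = (1/2)·(y−12)/(x−20). Tangency with p_x/p_y gives y−12 = 2·(p_x/p_y)·(x−20).
After buying the subsistence bundle (20, 12), a share 1/3 of the remaining income goes to x: x* = 20 + 1/3·(I − 20p_x − 12p_y)/p_x.
Discretionary income = 192 − 20·0.6 − 12·11 = 48; y* = 12 + 2/3·48/11 = 14.9091.

y* = 14.9091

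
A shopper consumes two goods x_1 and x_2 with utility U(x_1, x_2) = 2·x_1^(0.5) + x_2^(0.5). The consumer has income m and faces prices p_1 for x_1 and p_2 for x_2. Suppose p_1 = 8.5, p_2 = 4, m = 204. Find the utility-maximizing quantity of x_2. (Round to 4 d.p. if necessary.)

MRS = MU_x_1/MU_x_2 = 2·(x_2/x_1)^(0.5). Set equal to p_1/p_2.
Hence x_2/x_1 = ((1/2)·p_1/p_2)^(1/(0.5)), i.e. raised to the 2 power.
Substitute x_2 = (x_2/x_1)·x_1 into the budget: x_1* = m/(p_1 + p_2·(x_2/x_1)).
Numerically x_2/x_1 = 1.128906, so x_1* = 204/(8.5 + 4·1.128906) = 15.6735 and x_2* = 1.128906·15.6735 = 17.6939.

x_2* = 17.6939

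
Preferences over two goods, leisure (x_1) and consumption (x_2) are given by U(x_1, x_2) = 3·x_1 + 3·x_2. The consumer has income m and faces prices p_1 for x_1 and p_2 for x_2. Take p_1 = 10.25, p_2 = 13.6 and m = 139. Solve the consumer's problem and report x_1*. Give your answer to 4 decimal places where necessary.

x_1* = 13.561

Perfect substitutes: compare marginal utility per dollar. 3/p_1 vs 3/p_2 → 0.2927 vs 0.2206.
x_1 gives more utility per dollar, so spend all income on x_1: x_1* = m/p_1, x_2* = 0.
Numerically: x_1* = 13.561, x_2* = 0.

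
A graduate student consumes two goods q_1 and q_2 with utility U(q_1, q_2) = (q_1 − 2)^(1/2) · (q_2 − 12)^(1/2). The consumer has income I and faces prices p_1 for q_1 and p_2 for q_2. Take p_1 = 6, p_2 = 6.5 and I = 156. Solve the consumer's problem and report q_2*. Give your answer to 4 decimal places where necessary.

Let q_1' = q_1−2, q_2' = q_2−12. MRS = q_2'/q_1' = p_1/p_2.
After buying the subsistence bundle (2, 12), a share 0.5 of the remaining income goes to q_1: q_1* = 2 + 0.5·(I − 2p_1 − 12p_2)/p_1.
Discretionary income = 156 − 2·6 − 12·6.5 = 66; q_2* = 12 + 0.5·66/6.5 = 17.0769.

q_2* = 17.0769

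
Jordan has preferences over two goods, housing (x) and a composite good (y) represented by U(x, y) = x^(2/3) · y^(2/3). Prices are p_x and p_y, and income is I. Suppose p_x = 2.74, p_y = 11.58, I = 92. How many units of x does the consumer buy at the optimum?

Demand: x*(p_x,p_y,I) = 0.5·I/p_x and y* = 0.5·I/p_y.
At p_x=2.74, p_y=11.58, I=92: x* = 0.5·92/2.74 = 16.7883.

x* = 16.7883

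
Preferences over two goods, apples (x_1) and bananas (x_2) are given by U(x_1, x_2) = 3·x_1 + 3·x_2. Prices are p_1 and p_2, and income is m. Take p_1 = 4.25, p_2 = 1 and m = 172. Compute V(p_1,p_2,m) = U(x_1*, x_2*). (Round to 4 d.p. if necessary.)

Linear utility — the consumer picks whichever good has higher MU/price: 3/4.25 = 0.7059 vs 3/1 = 3.
x_2 gives more utility per dollar, so spend all income on x_2: x_2* = m/p_2, x_1* = 0.
Numerically: x_1* = 0, x_2* = 172.
Utility at the optimum: U(0, 172) = 516.

V = 516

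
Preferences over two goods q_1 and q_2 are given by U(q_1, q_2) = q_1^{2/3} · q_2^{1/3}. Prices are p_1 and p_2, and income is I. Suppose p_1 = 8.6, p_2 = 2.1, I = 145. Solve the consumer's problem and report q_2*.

q_2* = 23.0159

Tangency: MRS = 2·q_2/q_1 = p_1/p_2.
So 2/3·p_2·q_2 = 1/3·p_1·q_1; combined with the budget, a share 2/3 of income goes to q_1.
Demand: q_1*(p_1,p_2,I) = 2/3·I/p_1 and q_2* = 1/3·I/p_2.
At p_1=8.6, p_2=2.1, I=145: q_2* = 1/3·145/2.1 = 23.0159.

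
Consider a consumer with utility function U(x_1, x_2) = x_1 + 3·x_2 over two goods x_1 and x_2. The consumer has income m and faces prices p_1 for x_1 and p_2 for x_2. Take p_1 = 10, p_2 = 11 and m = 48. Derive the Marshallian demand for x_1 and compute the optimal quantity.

x_1* = 0

Linear utility — the consumer picks whichever good has higher MU/price: 1/10 = 0.1 vs 3/11 = 0.2727.
x_2 gives more utility per dollar, so spend all income on x_2: x_2* = m/p_2, x_1* = 0.
Numerically: x_1* = 0, x_2* = 4.3636.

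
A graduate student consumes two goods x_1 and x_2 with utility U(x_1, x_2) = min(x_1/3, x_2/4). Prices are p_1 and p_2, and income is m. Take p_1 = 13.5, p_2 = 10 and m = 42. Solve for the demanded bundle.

With perfect complements, no substitution: consume in ratio x_1:x_2 = 3:4.
Budget: p_1·x_1 + p_2·(4/3)·x_1 = m, so (3·p_1 + 4·p_2)·x_1 = 3·m.
Demand: x_1*(p_1,p_2,m) = 3·m/(3·p_1 + 4·p_2), x_2* = 4·m/(3·p_1 + 4·p_2).
Here 3·13.5 + 4·10 = 80.5, giving x_1* = 1.5652 and x_2* = 2.087.

x_1* = 1.5652, x_2* = 2.087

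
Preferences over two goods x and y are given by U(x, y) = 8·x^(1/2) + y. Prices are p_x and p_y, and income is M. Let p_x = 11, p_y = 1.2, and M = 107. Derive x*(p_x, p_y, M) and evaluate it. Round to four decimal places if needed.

x* = 0.1904

MU_x = 4/√x, MU_y = 1. Tangency: 4/√x = p_x/p_y.
Solve: √x = 4·p_y/p_x, so x*(p_x,p_y) = (4·p_y/p_x)², and y* = (M − p_x·x*)/p_y.
Plugging in: x* = (4·1.2/11)² = 0.1904.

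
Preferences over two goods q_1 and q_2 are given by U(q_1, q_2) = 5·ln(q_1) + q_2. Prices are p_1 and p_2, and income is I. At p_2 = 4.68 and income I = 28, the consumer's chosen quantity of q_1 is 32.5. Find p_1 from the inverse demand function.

p_1 = 0.72

MU_q_1 = 5/q_1, MU_q_2 = 1. Tangency: 5/q_1 = p_1/p_2.
So q_1*(p_1,p_2) = 5·p_2/p_1, independent of income; and q_2* = (I − 5·p_2)/p_2.
Set q_1* = 32.5 in the demand function and solve for p_1: p_1 = 0.72.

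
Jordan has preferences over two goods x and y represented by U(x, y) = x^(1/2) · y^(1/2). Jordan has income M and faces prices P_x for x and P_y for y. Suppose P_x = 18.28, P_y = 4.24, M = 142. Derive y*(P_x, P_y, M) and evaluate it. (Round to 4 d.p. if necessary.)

MU_x/MU_y = (0.5·y)/(0.5·x); tangency sets this equal to P_x/P_y.
So 0.5·P_y·y = 0.5·P_x·x; combined with the budget, a share 0.5 of income goes to x.
Demand: x*(P_x,P_y,M) = 0.5·M/P_x and y* = 0.5·M/P_y.
At P_x=18.28, P_y=4.24, M=142: y* = 0.5·142/4.24 = 16.7453.

y* = 16.7453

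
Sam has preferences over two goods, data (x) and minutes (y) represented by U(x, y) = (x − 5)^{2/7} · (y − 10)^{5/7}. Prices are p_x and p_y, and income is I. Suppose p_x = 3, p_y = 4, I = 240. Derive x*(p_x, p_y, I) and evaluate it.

x* = 22.619

MRS = (2/5)·(y−10)/(x−5). Tangency with p_x/p_y gives y−10 = (5/2)·(p_x/p_y)·(x−5).
After buying the subsistence bundle (5, 10), a share 2/7 of the remaining income goes to x: x* = 5 + 2/7·(I − 5p_x − 10p_y)/p_x.
Discretionary income = 240 − 5·3 − 10·4 = 185; x* = 5 + 2/7·185/3 = 22.619.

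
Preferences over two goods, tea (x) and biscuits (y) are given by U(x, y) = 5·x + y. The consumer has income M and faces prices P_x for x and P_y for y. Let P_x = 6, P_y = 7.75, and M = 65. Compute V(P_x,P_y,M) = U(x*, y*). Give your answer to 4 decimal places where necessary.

V = 54.1667

Linear utility — the consumer picks whichever good has higher MU/price: 5/6 = 0.8333 vs 1/7.75 = 0.129.
x gives more utility per dollar, so spend all income on x: x* = M/P_x, y* = 0.
Numerically: x* = 10.8333, y* = 0.
Utility at the optimum: U(10.8333, 0) = 54.1667.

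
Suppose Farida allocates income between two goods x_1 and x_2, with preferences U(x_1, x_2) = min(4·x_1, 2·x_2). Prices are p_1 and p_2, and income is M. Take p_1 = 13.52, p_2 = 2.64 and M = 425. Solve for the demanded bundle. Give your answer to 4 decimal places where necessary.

x_1* = 22.6064, x_2* = 45.2128

Leontief preferences: the optimum is at the kink where x_1/2 = x_2/4, i.e. x_2 = 2·x_1.
Budget: p_1·x_1 + p_2·2·x_1 = M, so (2·p_1 + 4·p_2)·x_1 = 2·M.
Demand: x_1*(p_1,p_2,M) = 2·M/(2·p_1 + 4·p_2), x_2* = 4·M/(2·p_1 + 4·p_2).
Here 2·13.52 + 4·2.64 = 37.6, giving x_1* = 22.6064 and x_2* = 45.2128.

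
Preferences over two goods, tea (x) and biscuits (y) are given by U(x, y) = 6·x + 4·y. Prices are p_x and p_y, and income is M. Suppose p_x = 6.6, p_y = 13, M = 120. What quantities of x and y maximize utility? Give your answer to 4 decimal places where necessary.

x* = 18.1818, y* = 0

Linear utility — the consumer picks whichever good has higher MU/price: 6/6.6 = 0.9091 vs 4/13 = 0.3077.
x gives more utility per dollar, so spend all income on x: x* = M/p_x, y* = 0.
Numerically: x* = 18.1818, y* = 0.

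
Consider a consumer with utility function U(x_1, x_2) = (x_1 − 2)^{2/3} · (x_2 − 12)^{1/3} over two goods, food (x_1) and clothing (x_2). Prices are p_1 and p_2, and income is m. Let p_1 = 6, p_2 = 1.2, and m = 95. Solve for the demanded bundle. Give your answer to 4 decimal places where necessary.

x_1* = 9.6222, x_2* = 31.0556

Substituting into the budget: x_1* = 2 + 2/3·(m − 2·p_1 − 12·p_2)/p_1, and x_2* = 12 + 1/3·(…)/p_2.
Discretionary income = 95 − 2·6 − 12·1.2 = 68.6; x_1* = 2 + 2/3·68.6/6 = 9.6222; x_2* = 12 + 1/3·68.6/1.2 = 31.0556.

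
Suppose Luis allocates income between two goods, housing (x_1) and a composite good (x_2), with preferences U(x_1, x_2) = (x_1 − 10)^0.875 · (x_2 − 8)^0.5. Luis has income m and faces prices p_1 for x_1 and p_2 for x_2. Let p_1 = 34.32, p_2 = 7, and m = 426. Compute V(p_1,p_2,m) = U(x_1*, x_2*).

Let x_1' = x_1−10, x_2' = x_2−8. MRS = (7/4)·x_2'/x_1' = p_1/p_2.
Substituting into the budget: x_1* = 10 + 7/11·(m − 10·p_1 − 8·p_2)/p_1, and x_2* = 8 + 4/11·(…)/p_2.
Discretionary income = 426 − 10·34.32 − 8·7 = 26.8; x_1* = 10 + 7/11·26.8/34.32 = 10.4969; x_2* = 8 + 4/11·26.8/7 = 9.3922.
Utility at the optimum: U(10.4969, 9.3922) = 0.6399.

V = 0.6399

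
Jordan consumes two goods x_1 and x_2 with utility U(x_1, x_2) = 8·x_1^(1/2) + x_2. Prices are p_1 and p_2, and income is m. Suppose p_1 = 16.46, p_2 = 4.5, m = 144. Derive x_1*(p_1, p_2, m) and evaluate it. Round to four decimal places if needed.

Utility is quasi-linear in x_2; the FOC for x_1 is 4/√x_1 = p_1/p_2.
Thus x_1* = (4·p_2/p_1)² — independent of m — with the rest of income spent on x_2.
Plugging in: x_1* = (4·4.5/16.46)² = 1.1959.

x_1* = 1.1959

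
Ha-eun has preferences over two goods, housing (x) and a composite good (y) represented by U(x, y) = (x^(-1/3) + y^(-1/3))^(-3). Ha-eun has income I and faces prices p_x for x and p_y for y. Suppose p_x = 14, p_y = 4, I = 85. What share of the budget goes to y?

Substitute y = (y/x)·x into the budget: x* = I/(p_x + p_y·(y/x)).
Numerically y/x = 2.558887, so x* = 85/(14 + 4·2.558887) = 3.5072 and y* = 2.558887·3.5072 = 8.9746.
Expenditure on y: 4·8.9746 = 35.8986; share = 0.4223.

share on y = 0.4223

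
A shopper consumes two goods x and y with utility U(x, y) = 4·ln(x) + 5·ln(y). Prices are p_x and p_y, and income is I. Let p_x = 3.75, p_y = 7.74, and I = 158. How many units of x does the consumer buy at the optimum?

x* = 18.7259

Demand: x*(p_x,p_y,I) = 4/9·I/p_x and y* = 5/9·I/p_y.
At p_x=3.75, p_y=7.74, I=158: x* = 4/9·158/3.75 = 18.7259.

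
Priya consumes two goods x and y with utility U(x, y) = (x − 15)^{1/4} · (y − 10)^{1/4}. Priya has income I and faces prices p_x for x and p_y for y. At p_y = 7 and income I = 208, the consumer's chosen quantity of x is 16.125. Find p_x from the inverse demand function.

p_x = 8

MRS = (y−10)/(x−15). Tangency with p_x/p_y gives y−10 = (p_x/p_y)·(x−15).
After buying the subsistence bundle (15, 10), a share 0.5 of the remaining income goes to x: x* = 15 + 0.5·(I − 15p_x − 10p_y)/p_x.
Set x* = 16.125 in the demand function and solve for p_x: p_x = 8.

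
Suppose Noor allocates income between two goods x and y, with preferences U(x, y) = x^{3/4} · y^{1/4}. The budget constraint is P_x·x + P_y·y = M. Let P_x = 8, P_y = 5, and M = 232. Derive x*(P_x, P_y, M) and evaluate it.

Demand: x*(P_x,P_y,M) = 0.75·M/P_x and y* = 0.25·M/P_y.
At P_x=8, P_y=5, M=232: x* = 0.75·232/8 = 21.75.

x* = 21.75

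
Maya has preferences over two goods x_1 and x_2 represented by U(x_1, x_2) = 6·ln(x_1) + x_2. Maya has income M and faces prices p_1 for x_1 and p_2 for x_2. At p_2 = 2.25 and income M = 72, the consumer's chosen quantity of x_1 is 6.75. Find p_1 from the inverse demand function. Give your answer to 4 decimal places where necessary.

MU_x_1 = 6/x_1, MU_x_2 = 1. Tangency: 6/x_1 = p_1/p_2.
So x_1*(p_1,p_2) = 6·p_2/p_1, independent of income; and x_2* = (M − 6·p_2)/p_2.
Set x_1* = 6.75 in the demand function and solve for p_1: p_1 = 2.

p_1 = 2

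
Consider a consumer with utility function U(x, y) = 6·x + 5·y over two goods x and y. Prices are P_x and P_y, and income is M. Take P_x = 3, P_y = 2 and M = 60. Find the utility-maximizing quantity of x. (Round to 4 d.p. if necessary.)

x* = 0

Linear utility — the consumer picks whichever good has higher MU/price: 6/3 = 2 vs 5/2 = 2.5.
y gives more utility per dollar, so spend all income on y: y* = M/P_y, x* = 0.
Numerically: x* = 0, y* = 30.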